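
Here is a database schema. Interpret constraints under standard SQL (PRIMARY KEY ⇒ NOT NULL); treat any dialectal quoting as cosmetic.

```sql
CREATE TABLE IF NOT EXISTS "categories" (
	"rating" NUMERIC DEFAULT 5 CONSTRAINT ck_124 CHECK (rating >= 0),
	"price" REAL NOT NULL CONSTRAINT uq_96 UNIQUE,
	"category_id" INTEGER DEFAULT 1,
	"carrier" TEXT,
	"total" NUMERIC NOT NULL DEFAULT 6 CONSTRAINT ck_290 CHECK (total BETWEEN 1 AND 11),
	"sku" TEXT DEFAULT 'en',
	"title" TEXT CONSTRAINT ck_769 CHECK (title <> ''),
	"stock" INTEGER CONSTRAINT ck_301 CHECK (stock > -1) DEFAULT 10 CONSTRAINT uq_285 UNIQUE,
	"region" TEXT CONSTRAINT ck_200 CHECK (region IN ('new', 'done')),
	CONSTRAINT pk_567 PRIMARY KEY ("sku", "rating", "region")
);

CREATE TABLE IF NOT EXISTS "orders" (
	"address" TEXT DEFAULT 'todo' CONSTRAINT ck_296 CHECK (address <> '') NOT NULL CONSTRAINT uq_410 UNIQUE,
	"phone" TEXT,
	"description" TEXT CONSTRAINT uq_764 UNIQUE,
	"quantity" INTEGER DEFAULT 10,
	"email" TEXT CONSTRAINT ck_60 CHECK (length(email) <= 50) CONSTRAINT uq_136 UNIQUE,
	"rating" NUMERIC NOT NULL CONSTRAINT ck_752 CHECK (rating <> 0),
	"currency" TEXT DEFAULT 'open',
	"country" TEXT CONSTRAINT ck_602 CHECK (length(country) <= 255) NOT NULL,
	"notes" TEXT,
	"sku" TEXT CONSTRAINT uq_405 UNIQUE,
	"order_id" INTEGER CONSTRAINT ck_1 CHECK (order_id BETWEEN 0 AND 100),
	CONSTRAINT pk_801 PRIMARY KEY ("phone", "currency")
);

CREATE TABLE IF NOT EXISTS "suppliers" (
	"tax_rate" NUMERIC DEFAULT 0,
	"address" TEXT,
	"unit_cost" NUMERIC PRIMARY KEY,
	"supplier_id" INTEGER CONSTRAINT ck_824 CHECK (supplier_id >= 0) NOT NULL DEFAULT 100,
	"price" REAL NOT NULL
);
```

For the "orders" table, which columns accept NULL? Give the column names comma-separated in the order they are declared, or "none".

- address: declared NOT NULL → not nullable.
- phone: part of the PRIMARY KEY, which implies NOT NULL → not nullable.
- description: UNIQUE does not imply NOT NULL → nullable.
- quantity: DEFAULT only fills an omitted column; an explicit NULL is still allowed → nullable.
- email: CHECK does not forbid NULL (a CHECK constraint passes when its expression is NULL) → nullable.
- rating: declared NOT NULL → not nullable.
- currency: part of the PRIMARY KEY, which implies NOT NULL → not nullable.
- country: declared NOT NULL → not nullable.
- notes: no NOT NULL constraint applies → nullable.
- sku: UNIQUE does not imply NOT NULL → nullable.
- order_id: CHECK does not forbid NULL (a CHECK constraint passes when its expression is NULL) → nullable.

description, quantity, email, notes, sku, order_id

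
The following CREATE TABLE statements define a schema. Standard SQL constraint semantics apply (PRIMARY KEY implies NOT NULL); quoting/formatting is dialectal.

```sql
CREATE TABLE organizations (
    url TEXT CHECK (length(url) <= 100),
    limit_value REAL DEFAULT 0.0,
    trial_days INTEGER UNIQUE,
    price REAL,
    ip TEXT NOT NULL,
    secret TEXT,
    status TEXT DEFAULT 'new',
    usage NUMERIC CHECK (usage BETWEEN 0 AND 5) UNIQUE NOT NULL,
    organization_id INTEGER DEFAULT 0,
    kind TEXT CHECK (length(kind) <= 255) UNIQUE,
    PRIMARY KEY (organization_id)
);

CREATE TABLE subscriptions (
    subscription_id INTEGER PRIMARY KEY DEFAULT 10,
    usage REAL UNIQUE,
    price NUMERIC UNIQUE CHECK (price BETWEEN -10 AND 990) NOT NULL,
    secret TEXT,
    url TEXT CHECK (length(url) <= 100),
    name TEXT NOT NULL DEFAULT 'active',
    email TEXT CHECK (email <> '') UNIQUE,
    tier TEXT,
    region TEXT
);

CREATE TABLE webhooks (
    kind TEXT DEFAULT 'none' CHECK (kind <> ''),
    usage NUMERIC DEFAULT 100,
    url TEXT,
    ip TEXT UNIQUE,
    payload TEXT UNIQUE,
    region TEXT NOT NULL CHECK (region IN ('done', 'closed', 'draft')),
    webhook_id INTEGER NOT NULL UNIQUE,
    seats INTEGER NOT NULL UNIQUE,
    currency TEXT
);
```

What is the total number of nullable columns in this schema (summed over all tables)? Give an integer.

19

organizations: 7 nullable (url, limit_value, trial_days, price, secret, status, kind — PK (organization_id) and explicit NOT NULL columns excluded).
subscriptions: 6 nullable (usage, secret, url, email, tier, region — PK (subscription_id) and explicit NOT NULL columns excluded).
webhooks: 6 nullable (kind, usage, url, ip, payload, currency — PK none and explicit NOT NULL columns excluded).
Total: 7 + 6 + 6 = 19.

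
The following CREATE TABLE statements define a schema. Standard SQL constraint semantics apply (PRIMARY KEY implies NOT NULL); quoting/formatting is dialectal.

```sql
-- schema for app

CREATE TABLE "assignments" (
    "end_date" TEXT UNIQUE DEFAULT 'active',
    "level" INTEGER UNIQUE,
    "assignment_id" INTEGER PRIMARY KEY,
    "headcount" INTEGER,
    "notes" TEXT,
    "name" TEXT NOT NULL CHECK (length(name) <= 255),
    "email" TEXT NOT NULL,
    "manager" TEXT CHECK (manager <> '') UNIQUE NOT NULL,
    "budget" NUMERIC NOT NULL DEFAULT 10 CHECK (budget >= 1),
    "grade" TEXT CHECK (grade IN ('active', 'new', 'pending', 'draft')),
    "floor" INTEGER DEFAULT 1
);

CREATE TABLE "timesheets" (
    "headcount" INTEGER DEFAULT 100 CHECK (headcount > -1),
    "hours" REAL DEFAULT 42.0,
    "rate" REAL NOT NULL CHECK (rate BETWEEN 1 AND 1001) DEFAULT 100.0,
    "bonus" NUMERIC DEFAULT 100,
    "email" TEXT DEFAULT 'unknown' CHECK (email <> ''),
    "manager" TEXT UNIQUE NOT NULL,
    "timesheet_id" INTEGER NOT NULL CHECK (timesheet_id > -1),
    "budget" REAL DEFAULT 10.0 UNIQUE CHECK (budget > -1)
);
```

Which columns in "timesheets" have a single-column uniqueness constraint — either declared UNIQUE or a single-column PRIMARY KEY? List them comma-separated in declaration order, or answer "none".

manager, budget

- headcount: no UNIQUE or single-column PK constraint.
- hours: no UNIQUE or single-column PK constraint.
- rate: no UNIQUE or single-column PK constraint.
- bonus: no UNIQUE or single-column PK constraint.
- email: no UNIQUE or single-column PK constraint.
- manager: declared UNIQUE → unique.
- timesheet_id: no UNIQUE or single-column PK constraint.
- budget: declared UNIQUE → unique.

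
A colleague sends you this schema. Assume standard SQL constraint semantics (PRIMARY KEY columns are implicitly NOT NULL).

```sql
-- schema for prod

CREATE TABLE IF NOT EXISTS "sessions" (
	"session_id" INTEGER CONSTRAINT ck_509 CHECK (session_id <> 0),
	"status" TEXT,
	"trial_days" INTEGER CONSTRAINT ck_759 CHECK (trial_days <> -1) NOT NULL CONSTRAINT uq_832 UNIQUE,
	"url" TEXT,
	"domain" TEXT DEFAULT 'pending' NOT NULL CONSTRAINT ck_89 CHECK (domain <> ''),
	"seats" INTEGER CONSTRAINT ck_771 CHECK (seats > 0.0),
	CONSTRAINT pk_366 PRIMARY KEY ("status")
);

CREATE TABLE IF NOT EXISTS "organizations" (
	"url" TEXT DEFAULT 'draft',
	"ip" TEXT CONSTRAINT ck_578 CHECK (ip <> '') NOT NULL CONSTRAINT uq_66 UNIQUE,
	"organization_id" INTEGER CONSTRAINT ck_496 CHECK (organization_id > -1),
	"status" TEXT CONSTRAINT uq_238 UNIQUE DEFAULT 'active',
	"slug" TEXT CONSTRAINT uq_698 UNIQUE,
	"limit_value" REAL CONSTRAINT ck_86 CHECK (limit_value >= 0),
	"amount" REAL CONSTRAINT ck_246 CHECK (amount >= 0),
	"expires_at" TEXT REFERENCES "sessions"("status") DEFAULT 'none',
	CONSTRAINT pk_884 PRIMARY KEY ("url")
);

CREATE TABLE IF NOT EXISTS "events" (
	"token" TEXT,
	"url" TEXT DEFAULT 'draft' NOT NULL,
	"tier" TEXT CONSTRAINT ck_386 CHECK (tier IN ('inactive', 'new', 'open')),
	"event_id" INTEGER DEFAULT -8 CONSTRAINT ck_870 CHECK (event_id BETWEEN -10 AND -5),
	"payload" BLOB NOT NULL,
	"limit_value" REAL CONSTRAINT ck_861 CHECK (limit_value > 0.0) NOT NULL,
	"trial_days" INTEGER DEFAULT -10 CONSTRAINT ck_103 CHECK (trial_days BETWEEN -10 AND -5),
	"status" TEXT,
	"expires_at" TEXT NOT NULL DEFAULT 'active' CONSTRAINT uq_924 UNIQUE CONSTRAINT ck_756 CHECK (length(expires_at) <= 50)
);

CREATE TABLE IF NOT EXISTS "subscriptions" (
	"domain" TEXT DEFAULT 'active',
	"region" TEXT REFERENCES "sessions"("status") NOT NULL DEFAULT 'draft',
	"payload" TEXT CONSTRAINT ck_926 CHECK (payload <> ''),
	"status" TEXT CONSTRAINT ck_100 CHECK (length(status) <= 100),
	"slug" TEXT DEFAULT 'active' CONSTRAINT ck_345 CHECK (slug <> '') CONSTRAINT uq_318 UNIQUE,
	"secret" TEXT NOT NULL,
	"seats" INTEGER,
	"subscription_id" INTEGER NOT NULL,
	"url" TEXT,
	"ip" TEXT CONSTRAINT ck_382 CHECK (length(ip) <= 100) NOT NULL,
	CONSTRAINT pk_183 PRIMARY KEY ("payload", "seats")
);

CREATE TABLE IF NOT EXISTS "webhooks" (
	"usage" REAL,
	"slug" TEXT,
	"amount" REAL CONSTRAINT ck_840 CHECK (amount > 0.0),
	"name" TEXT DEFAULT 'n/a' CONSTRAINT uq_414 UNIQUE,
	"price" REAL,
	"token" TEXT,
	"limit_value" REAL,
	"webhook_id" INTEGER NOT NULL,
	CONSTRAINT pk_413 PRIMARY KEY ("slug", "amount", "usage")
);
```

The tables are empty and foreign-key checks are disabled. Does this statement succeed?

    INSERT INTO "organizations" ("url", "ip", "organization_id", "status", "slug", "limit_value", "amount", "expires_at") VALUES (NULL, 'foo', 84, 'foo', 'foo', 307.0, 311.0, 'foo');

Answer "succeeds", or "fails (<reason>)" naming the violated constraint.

url is explicitly set to NULL, but url is part of the PRIMARY KEY (implied NOT NULL).

fails (NOT NULL on url)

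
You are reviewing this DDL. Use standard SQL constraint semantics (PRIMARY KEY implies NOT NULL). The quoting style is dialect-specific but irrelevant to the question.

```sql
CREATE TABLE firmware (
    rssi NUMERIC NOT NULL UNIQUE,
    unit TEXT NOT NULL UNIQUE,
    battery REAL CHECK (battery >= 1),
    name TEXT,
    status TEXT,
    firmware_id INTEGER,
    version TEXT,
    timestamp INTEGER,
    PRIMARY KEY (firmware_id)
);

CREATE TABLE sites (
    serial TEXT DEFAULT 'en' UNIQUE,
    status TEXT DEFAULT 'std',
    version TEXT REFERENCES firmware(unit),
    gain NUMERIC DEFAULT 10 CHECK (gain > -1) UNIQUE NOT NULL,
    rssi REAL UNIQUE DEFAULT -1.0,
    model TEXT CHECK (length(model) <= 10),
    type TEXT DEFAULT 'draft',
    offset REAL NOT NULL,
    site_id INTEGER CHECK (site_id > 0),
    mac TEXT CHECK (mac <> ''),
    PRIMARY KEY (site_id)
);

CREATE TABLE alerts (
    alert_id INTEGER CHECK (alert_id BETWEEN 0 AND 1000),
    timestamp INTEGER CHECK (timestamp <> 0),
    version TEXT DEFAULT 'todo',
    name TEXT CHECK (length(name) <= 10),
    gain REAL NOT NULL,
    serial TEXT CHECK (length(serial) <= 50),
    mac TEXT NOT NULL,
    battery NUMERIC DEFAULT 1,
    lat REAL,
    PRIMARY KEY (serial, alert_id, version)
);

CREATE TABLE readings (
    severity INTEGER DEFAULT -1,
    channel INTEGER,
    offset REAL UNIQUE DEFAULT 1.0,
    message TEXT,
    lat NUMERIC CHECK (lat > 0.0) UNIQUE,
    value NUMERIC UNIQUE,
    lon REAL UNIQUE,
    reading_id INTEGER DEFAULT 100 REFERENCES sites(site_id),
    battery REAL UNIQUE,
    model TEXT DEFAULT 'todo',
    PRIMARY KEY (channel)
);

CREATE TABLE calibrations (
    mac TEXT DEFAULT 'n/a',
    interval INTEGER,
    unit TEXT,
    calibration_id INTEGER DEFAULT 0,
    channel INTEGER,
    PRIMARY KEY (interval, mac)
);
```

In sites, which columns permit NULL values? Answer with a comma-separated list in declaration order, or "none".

serial, status, version, rssi, model, type, mac

- serial: UNIQUE does not imply NOT NULL → nullable.
- status: DEFAULT only fills an omitted column; an explicit NULL is still allowed → nullable.
- version: a foreign key column may be NULL unless separately constrained → nullable.
- gain: declared NOT NULL → not nullable.
- rssi: UNIQUE does not imply NOT NULL → nullable.
- model: CHECK does not forbid NULL (a CHECK constraint passes when its expression is NULL) → nullable.
- type: DEFAULT only fills an omitted column; an explicit NULL is still allowed → nullable.
- offset: declared NOT NULL → not nullable.
- site_id: part of the PRIMARY KEY, which implies NOT NULL → not nullable.
- mac: CHECK does not forbid NULL (a CHECK constraint passes when its expression is NULL) → nullable.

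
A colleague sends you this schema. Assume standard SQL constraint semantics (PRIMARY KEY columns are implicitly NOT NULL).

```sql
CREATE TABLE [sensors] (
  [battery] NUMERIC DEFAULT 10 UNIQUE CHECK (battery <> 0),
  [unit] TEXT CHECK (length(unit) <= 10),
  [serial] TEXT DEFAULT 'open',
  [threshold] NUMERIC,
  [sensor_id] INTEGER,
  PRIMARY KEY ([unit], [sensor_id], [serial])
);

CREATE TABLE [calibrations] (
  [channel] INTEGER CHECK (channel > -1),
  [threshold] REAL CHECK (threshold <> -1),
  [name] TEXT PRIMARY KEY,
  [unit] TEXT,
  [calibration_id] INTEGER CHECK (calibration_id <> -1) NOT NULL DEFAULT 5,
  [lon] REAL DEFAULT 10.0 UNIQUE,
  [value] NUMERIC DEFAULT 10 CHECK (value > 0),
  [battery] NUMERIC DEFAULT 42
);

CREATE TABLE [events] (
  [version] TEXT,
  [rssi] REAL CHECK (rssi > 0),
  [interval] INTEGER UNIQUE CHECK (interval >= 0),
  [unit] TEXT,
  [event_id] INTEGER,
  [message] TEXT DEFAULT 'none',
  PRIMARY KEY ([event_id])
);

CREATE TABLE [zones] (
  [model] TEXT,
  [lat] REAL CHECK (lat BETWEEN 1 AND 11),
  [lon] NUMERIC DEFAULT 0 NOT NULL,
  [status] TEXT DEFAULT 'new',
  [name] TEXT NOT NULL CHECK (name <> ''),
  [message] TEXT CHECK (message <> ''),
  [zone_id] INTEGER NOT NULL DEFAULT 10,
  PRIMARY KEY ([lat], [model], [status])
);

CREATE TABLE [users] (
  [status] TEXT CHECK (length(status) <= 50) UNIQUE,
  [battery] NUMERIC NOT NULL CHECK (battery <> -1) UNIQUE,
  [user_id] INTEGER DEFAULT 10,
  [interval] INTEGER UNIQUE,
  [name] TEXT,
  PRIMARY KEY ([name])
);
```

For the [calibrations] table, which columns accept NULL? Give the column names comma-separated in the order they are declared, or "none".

- channel: CHECK does not forbid NULL (a CHECK constraint passes when its expression is NULL) → nullable.
- threshold: CHECK does not forbid NULL (a CHECK constraint passes when its expression is NULL) → nullable.
- name: part of the PRIMARY KEY, which implies NOT NULL → not nullable.
- unit: no NOT NULL constraint applies → nullable.
- calibration_id: declared NOT NULL → not nullable.
- lon: UNIQUE does not imply NOT NULL → nullable.
- value: CHECK does not forbid NULL (a CHECK constraint passes when its expression is NULL) → nullable.
- battery: DEFAULT only fills an omitted column; an explicit NULL is still allowed → nullable.

channel, threshold, unit, lon, value, battery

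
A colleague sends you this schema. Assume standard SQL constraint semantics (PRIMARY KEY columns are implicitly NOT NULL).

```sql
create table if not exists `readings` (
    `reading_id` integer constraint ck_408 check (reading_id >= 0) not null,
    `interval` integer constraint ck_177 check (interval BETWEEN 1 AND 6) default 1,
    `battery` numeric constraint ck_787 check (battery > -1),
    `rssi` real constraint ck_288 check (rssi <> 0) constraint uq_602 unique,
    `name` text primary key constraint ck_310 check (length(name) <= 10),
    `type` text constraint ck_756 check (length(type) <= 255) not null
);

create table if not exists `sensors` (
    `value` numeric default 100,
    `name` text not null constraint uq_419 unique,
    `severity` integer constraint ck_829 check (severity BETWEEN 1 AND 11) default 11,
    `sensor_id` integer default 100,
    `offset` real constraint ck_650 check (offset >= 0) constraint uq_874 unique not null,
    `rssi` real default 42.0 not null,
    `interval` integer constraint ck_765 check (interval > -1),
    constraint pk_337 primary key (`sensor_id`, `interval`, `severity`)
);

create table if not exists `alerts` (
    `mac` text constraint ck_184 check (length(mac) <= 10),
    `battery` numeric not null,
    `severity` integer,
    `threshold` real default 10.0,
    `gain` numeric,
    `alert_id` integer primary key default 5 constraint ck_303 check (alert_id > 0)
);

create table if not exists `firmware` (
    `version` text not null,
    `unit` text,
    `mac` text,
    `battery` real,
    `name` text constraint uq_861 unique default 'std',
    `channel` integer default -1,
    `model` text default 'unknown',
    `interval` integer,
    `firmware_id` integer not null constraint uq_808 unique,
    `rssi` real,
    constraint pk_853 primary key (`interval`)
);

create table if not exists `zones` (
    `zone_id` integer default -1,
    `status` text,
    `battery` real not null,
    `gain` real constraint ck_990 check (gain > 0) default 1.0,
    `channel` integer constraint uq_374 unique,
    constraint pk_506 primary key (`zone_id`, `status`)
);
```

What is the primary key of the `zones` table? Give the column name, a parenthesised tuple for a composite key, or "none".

(zone_id, status)

A table-level PRIMARY KEY clause names 2 columns: zone_id, status.
This is a composite key — the combination is unique, not each column individually.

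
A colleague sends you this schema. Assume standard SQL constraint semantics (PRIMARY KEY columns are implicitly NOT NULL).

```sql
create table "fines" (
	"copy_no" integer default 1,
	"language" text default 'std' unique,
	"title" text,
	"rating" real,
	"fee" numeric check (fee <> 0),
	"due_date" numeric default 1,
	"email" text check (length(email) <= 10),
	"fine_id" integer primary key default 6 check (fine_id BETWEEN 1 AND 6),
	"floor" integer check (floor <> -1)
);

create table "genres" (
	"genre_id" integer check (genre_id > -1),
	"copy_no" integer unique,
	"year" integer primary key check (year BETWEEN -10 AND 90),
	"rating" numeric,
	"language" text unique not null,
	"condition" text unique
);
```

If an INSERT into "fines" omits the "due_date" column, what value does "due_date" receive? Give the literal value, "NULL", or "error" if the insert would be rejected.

1

due_date has an explicit DEFAULT 1.
When the column is omitted from an INSERT, that default is used.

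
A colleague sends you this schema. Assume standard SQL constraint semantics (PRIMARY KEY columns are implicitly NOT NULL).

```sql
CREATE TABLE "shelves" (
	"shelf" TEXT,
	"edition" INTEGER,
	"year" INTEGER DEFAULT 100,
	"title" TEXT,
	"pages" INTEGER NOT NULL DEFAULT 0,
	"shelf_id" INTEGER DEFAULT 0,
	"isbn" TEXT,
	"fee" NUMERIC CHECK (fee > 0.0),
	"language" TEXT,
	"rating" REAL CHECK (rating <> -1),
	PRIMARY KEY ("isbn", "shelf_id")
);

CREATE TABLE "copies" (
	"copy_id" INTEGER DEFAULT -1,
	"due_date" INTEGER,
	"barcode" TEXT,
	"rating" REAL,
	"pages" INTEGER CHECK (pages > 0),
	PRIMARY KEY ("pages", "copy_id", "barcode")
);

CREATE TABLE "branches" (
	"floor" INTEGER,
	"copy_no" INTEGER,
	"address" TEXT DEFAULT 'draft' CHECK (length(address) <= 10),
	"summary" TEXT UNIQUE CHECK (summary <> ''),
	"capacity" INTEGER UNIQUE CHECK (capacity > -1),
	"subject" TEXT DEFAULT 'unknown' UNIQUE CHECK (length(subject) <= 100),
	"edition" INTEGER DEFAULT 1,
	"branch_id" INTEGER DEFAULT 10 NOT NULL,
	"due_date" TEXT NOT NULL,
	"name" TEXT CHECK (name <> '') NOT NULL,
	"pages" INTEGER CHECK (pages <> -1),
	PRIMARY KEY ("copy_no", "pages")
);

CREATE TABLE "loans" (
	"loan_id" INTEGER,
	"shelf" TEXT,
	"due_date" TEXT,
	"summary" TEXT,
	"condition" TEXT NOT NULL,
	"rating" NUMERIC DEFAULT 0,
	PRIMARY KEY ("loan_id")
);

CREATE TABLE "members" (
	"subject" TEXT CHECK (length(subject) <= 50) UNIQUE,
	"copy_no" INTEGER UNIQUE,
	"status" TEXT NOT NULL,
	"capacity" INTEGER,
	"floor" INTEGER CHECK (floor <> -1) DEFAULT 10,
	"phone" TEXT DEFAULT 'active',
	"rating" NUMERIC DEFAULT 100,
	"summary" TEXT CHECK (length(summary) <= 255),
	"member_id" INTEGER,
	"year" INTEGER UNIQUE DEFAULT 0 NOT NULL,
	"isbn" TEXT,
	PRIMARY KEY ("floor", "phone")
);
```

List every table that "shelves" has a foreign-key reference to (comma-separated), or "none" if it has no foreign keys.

No column in shelves has a REFERENCES clause.

none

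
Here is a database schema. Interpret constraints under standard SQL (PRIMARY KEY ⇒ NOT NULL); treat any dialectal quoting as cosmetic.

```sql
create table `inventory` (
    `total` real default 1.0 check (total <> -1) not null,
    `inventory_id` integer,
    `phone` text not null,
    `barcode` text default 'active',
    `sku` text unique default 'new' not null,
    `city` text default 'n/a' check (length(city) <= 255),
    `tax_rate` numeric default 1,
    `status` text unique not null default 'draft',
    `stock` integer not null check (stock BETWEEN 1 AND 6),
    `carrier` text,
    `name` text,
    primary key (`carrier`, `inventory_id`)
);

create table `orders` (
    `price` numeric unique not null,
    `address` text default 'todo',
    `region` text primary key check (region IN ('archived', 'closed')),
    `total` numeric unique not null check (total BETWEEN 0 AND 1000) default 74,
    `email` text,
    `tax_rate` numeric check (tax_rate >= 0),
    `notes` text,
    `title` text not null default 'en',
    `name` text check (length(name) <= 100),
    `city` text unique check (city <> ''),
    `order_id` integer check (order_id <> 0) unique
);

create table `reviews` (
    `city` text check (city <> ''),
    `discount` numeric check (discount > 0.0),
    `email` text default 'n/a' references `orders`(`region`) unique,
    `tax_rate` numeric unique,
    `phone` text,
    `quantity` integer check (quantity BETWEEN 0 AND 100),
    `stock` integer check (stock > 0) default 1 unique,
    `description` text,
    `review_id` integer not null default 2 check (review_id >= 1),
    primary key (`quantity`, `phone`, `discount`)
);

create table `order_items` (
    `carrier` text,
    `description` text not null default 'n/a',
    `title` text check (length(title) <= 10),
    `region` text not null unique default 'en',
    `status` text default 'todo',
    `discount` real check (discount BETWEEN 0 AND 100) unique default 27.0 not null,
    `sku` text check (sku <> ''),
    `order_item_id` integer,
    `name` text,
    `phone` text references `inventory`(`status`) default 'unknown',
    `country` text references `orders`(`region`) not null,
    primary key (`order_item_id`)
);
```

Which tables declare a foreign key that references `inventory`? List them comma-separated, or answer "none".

order_items

- order_items.phone references inventory(status).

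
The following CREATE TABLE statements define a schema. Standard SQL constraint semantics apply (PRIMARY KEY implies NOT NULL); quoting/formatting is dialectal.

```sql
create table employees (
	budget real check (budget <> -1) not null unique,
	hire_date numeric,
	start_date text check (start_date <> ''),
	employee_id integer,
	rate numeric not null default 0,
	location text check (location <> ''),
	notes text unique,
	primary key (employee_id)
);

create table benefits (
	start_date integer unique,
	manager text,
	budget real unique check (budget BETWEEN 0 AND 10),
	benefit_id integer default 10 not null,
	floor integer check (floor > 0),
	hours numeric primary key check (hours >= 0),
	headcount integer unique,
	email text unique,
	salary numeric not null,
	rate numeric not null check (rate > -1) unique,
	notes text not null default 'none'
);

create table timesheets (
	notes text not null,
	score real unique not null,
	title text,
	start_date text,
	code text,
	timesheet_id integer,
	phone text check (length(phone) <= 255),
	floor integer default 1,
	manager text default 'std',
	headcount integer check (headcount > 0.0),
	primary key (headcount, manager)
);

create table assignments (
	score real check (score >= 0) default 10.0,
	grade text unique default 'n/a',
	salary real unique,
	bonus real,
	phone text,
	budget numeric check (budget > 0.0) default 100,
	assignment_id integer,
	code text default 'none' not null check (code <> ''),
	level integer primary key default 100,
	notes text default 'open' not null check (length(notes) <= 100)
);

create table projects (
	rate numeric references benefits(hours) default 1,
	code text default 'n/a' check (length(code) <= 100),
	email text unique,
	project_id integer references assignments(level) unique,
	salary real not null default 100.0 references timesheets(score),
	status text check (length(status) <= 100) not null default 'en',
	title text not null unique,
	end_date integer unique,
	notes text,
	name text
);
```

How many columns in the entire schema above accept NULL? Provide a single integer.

employees: 4 nullable (hire_date, start_date, location, notes — PK (employee_id) and explicit NOT NULL columns excluded).
benefits: 6 nullable (start_date, manager, budget, floor, headcount, email — PK (hours) and explicit NOT NULL columns excluded).
timesheets: 6 nullable (title, start_date, code, timesheet_id, phone, floor — PK (headcount, manager) and explicit NOT NULL columns excluded).
assignments: 7 nullable (score, grade, salary, bonus, phone, budget, assignment_id — PK (level) and explicit NOT NULL columns excluded).
projects: 7 nullable (rate, code, email, project_id, end_date, notes, name — PK none and explicit NOT NULL columns excluded).
Total: 4 + 6 + 6 + 7 + 7 = 30.

30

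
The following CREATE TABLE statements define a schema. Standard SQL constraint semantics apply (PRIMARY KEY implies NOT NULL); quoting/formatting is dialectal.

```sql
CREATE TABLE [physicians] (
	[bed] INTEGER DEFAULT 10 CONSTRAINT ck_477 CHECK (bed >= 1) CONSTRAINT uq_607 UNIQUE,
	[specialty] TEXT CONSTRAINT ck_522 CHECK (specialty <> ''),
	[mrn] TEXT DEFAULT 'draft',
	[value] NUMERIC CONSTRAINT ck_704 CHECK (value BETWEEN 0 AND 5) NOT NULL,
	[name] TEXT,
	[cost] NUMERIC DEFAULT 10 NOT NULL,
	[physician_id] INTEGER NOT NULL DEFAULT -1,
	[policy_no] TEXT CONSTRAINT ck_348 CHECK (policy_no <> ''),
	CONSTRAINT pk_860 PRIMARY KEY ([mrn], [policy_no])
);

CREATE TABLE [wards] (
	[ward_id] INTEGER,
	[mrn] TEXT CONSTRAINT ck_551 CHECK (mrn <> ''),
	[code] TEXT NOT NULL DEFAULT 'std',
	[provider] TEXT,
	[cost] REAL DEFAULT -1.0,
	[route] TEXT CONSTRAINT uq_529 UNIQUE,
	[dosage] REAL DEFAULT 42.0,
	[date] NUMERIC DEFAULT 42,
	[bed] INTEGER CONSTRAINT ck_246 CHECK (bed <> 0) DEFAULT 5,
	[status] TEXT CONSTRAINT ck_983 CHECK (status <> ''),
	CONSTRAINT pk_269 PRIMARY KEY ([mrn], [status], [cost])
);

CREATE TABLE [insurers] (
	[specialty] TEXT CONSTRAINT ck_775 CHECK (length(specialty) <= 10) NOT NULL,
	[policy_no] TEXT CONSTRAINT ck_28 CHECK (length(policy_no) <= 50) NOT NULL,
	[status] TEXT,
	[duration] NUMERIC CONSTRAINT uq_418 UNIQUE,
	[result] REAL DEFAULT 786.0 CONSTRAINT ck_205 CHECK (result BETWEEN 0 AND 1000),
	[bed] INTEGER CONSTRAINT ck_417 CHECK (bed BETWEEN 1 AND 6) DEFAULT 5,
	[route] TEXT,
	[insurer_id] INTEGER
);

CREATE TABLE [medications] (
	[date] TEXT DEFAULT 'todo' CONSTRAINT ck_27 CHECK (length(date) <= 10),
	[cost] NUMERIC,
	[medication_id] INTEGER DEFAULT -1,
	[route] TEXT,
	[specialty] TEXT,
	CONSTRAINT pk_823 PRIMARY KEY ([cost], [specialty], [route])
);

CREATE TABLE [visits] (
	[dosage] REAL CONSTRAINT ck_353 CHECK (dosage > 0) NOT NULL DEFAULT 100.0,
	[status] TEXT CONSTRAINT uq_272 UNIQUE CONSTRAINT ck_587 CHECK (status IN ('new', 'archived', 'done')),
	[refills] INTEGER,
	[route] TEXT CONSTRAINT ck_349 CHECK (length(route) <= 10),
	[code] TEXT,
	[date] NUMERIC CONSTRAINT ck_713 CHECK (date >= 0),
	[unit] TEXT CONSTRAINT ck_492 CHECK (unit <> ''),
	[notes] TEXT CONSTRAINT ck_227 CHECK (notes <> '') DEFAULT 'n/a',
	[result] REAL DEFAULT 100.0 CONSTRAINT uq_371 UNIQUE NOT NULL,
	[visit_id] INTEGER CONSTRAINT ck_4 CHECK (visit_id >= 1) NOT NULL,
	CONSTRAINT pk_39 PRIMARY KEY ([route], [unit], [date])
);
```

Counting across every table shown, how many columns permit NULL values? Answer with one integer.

physicians: 3 nullable (bed, specialty, name — PK (mrn, policy_no) and explicit NOT NULL columns excluded).
wards: 6 nullable (ward_id, provider, route, dosage, date, bed — PK (mrn, status, cost) and explicit NOT NULL columns excluded).
insurers: 6 nullable (status, duration, result, bed, route, insurer_id — PK none and explicit NOT NULL columns excluded).
medications: 2 nullable (date, medication_id — PK (cost, specialty, route) and explicit NOT NULL columns excluded).
visits: 4 nullable (status, refills, code, notes — PK (route, unit, date) and explicit NOT NULL columns excluded).
Total: 3 + 6 + 6 + 2 + 4 = 21.

21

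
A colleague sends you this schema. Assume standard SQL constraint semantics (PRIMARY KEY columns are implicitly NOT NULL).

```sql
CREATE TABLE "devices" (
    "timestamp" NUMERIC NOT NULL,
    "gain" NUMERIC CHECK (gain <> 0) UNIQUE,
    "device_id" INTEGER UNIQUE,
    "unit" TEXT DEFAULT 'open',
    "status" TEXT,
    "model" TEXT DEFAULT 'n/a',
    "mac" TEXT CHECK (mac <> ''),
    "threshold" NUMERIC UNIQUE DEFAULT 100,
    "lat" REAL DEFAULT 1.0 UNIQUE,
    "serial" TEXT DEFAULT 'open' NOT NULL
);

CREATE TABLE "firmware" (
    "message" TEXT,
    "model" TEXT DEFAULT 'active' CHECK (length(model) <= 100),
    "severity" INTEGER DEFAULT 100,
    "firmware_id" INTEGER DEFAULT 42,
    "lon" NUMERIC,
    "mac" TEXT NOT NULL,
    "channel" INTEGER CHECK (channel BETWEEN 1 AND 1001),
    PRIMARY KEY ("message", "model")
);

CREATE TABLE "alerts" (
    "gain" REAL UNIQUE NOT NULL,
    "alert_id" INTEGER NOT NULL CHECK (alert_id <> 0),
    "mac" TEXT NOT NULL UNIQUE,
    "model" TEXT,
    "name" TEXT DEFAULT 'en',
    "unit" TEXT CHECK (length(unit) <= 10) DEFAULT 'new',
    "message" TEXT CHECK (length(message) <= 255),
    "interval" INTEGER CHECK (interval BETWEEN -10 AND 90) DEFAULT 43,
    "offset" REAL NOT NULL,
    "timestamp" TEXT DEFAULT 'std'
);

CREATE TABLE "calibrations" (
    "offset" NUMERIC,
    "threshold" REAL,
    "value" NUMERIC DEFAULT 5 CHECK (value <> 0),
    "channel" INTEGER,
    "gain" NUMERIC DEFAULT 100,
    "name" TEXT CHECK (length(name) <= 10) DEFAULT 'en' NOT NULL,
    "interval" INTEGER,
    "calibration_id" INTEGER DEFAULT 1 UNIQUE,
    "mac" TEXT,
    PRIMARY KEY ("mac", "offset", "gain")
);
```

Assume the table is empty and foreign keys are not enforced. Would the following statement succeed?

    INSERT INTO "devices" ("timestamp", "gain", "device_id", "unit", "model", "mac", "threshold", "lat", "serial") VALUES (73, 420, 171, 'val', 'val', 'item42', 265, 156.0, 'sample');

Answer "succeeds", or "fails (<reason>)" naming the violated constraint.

NOT NULL columns: serial is supplied; timestamp is supplied.
CHECK constraints: 420 satisfies (gain <> 0); 'item42' satisfies (mac <> '').
No constraint is violated.

succeeds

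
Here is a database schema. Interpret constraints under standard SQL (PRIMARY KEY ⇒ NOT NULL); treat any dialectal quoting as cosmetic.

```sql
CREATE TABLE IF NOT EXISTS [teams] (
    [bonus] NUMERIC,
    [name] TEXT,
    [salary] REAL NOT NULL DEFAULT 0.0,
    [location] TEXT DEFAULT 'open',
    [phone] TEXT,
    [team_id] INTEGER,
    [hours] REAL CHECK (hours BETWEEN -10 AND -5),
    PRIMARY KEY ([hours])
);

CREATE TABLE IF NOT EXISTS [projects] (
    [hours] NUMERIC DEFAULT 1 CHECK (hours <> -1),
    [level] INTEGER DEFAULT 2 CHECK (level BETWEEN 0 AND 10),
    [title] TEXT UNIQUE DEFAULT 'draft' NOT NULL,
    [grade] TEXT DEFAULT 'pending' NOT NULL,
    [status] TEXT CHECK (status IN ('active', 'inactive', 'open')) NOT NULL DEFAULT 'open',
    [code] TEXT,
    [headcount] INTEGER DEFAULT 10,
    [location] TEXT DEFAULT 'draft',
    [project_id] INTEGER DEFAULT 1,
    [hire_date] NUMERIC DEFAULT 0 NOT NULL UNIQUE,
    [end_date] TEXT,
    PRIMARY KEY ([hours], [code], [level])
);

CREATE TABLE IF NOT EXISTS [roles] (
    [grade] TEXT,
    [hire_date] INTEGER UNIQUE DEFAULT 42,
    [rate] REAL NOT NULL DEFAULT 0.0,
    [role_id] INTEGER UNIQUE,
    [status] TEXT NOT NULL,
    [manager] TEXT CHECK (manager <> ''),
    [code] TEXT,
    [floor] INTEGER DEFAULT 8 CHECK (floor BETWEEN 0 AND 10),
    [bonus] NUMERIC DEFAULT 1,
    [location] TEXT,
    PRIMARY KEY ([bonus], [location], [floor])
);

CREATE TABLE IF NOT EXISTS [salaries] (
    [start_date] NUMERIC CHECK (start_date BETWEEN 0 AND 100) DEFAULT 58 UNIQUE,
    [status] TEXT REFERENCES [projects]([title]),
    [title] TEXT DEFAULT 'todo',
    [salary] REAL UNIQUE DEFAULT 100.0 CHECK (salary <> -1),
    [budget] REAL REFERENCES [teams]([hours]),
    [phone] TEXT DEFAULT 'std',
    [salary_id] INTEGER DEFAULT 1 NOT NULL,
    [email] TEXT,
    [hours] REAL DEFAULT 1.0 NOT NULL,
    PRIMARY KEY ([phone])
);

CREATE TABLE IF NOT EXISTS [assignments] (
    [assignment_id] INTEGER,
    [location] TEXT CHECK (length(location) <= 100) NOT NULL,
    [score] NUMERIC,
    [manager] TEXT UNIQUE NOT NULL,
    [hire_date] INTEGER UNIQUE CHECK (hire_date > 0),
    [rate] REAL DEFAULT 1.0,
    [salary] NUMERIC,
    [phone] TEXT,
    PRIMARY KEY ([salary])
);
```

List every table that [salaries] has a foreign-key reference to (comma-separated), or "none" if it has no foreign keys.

projects, teams

- status REFERENCES projects(title).
- budget REFERENCES teams(hours).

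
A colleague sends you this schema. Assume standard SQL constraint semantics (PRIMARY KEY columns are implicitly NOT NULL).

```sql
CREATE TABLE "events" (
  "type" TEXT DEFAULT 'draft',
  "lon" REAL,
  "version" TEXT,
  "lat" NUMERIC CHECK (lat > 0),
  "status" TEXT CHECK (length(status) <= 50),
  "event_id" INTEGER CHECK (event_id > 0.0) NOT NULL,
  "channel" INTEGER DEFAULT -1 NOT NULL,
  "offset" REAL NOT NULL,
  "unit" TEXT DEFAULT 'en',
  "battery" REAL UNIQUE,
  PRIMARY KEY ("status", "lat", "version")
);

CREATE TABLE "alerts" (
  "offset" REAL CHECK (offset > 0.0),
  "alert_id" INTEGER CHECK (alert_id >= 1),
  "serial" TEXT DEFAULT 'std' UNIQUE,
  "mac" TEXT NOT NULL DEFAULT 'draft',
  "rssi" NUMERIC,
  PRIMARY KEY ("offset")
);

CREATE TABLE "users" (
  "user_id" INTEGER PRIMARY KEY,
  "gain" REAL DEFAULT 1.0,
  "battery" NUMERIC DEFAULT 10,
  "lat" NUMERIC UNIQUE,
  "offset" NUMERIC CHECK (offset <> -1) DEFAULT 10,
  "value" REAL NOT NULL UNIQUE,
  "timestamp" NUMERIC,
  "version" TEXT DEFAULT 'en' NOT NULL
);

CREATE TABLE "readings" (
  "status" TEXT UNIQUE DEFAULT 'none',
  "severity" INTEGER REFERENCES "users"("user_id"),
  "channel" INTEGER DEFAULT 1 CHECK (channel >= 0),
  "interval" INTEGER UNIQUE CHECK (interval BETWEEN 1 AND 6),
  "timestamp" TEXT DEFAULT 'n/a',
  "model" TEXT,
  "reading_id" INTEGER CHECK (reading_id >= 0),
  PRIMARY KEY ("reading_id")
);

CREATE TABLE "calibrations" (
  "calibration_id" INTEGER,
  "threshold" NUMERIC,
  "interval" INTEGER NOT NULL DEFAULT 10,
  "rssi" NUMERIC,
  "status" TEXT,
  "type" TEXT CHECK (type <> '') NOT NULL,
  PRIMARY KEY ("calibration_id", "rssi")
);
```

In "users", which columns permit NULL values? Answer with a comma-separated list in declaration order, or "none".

- user_id: part of the PRIMARY KEY, which implies NOT NULL → not nullable.
- gain: DEFAULT only fills an omitted column; an explicit NULL is still allowed → nullable.
- battery: DEFAULT only fills an omitted column; an explicit NULL is still allowed → nullable.
- lat: UNIQUE does not imply NOT NULL → nullable.
- offset: CHECK does not forbid NULL (a CHECK constraint passes when its expression is NULL) → nullable.
- value: declared NOT NULL → not nullable.
- timestamp: no NOT NULL constraint applies → nullable.
- version: declared NOT NULL → not nullable.

gain, battery, lat, offset, timestamp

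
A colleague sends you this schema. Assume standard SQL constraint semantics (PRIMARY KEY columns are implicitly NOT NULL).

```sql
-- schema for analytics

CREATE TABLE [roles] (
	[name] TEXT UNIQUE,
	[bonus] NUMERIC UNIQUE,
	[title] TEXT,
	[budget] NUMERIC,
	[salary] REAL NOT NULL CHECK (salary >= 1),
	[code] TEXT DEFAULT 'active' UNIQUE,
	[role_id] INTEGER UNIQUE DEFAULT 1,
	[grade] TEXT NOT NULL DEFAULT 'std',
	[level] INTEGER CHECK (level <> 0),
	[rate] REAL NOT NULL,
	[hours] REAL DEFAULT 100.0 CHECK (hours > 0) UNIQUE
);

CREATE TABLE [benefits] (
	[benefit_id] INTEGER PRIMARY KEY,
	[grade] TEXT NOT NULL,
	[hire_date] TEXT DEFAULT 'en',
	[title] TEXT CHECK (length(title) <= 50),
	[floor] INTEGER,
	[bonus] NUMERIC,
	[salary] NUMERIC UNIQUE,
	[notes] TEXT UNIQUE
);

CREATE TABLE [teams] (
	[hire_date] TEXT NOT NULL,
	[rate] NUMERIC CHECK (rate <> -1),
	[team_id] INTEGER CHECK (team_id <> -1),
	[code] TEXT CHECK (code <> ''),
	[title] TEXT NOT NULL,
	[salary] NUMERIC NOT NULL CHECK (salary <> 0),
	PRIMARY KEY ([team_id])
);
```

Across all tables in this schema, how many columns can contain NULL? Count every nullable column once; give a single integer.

roles: 8 nullable (name, bonus, title, budget, code, role_id, level, hours — PK none and explicit NOT NULL columns excluded).
benefits: 6 nullable (hire_date, title, floor, bonus, salary, notes — PK (benefit_id) and explicit NOT NULL columns excluded).
teams: 2 nullable (rate, code — PK (team_id) and explicit NOT NULL columns excluded).
Total: 8 + 6 + 2 = 16.

16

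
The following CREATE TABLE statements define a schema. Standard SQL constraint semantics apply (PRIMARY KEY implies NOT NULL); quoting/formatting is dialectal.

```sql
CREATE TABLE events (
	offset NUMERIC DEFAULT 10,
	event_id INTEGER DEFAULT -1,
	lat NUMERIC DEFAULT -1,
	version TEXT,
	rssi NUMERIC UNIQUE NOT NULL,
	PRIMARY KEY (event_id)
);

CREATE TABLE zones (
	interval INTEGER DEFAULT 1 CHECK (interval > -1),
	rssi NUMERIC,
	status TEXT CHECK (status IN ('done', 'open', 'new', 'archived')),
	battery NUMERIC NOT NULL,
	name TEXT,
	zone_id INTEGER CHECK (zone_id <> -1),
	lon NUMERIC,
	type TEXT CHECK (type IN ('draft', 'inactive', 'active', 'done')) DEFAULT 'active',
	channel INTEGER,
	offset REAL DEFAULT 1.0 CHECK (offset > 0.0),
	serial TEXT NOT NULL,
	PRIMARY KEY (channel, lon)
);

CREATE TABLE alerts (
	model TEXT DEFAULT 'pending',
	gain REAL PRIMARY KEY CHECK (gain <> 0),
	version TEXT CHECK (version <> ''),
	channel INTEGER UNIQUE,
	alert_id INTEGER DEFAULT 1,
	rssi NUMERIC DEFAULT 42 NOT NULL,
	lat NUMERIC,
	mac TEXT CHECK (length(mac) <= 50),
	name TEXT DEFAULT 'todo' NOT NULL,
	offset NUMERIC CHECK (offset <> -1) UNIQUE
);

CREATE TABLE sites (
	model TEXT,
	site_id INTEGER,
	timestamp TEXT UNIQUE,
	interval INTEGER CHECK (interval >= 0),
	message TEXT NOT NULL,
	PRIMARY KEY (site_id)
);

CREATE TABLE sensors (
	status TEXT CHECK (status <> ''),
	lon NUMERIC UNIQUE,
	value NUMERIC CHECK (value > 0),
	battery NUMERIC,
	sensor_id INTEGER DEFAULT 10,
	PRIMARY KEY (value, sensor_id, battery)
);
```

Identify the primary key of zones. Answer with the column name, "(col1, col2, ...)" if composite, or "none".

(channel, lon)

A table-level PRIMARY KEY clause names 2 columns: channel, lon.
This is a composite key — the combination is unique, not each column individually.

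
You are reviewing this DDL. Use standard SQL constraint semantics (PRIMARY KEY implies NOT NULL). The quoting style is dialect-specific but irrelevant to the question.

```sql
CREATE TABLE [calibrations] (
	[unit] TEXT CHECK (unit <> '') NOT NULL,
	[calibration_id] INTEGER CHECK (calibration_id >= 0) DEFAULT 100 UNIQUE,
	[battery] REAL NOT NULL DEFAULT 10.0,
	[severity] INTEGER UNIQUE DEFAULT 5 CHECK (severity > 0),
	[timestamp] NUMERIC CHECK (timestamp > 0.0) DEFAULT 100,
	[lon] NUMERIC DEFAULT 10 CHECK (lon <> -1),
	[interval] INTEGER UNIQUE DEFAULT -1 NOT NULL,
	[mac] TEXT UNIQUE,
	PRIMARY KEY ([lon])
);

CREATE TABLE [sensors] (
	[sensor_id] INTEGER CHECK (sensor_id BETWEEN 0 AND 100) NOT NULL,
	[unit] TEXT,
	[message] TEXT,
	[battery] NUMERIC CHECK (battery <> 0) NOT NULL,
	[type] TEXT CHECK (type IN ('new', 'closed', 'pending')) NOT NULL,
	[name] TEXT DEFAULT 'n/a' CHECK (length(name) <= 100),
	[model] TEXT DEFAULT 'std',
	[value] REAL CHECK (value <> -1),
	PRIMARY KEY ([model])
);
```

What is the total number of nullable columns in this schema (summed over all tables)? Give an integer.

calibrations: 4 nullable (calibration_id, severity, timestamp, mac — PK (lon) and explicit NOT NULL columns excluded).
sensors: 4 nullable (unit, message, name, value — PK (model) and explicit NOT NULL columns excluded).
Total: 4 + 4 = 8.

8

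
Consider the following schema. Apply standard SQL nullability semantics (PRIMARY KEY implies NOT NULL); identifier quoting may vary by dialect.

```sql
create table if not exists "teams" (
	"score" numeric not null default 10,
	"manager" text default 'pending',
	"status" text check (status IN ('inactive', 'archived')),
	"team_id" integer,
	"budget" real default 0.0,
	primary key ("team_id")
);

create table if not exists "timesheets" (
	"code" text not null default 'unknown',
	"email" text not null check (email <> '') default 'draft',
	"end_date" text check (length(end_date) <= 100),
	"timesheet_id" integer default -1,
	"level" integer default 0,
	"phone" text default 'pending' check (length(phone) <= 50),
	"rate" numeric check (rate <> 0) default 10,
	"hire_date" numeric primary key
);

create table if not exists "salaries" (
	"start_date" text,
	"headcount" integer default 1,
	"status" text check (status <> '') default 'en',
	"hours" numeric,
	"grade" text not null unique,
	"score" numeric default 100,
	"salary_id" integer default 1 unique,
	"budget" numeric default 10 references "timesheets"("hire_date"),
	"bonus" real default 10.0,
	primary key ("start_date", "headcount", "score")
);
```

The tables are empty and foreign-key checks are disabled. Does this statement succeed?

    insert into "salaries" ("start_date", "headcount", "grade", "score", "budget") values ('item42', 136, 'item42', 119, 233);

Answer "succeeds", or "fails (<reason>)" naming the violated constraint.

succeeds

NOT NULL columns: grade is supplied; headcount is supplied; score is supplied; start_date is supplied.
No constraint is violated.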